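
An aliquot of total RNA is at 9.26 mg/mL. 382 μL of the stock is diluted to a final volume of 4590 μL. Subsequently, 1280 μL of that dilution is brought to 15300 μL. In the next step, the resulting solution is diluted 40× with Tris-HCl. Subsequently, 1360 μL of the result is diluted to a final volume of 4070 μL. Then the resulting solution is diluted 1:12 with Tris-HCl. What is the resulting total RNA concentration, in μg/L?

Overall dilution factor = 12.02 × 11.95 × 40 × 2.993 × 12 = 2.06 × 10⁵.
9.26 mg/mL / 2.06 × 10⁵ = 4.49 × 10⁻⁵ mg/mL = 44.9 μg/L.

44.9 μg/L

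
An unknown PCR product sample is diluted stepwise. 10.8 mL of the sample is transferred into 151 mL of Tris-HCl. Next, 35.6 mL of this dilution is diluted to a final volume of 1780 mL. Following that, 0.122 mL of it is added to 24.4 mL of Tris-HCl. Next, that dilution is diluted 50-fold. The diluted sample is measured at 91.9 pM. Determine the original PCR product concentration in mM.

0.692 mM

Overall dilution factor = 14.98 × 50 × 201 × 50 = 7.53 × 10⁶.
Original = 91.9 pM × 7.53 × 10⁶ = 6.92 × 10⁸ pM = 0.692 mM.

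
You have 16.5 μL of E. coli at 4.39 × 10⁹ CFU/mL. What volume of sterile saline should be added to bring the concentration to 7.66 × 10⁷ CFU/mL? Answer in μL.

929 μL

V₂ = C₁V₁/C₂ = 4.39 × 10⁹ × 16.5 / 7.66 × 10⁷ = 946 μL.
Diluent to add = V₂ − V₁ = 946 − 16.5 = 929 μL.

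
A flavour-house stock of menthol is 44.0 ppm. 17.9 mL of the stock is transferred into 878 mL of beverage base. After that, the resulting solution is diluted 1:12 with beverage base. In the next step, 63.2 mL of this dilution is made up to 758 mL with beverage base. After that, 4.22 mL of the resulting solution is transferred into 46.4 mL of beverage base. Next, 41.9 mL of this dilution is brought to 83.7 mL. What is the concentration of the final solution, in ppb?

0.255 ppb

Overall dilution factor = 50.05 × 12 × 11.99 × 12.00 × 1.998 = 1.73 × 10⁵.
44.0 ppm / 1.73 × 10⁵ = 2.55 × 10⁻⁴ ppm = 0.255 ppb.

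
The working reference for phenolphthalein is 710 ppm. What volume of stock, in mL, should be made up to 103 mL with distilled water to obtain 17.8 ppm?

V₁ = C₂V₂/C₁ = 17.8 × 103 / 710 = 2.58 mL.

2.58 mL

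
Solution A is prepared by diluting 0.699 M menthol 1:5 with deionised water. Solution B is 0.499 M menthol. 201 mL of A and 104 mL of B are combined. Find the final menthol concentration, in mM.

C_A = 0.699 M / 5 = 0.140 M.
C_mix = (C_A·V_A + C_B·V_B)/(V_A + V_B) = (0.140×201 + 0.499×104) / 305.0 = 0.262 M = 262 mM.

262 mM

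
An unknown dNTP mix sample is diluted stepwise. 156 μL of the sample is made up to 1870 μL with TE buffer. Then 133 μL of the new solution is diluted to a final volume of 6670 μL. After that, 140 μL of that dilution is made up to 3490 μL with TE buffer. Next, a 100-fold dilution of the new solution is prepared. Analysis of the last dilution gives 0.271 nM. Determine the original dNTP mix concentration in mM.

Overall dilution factor = 11.99 × 50.15 × 24.93 × 100 = 1.50 × 10⁶.
Original = 0.271 nM × 1.50 × 10⁶ = 4.06 × 10⁵ nM = 0.406 mM.

0.406 mM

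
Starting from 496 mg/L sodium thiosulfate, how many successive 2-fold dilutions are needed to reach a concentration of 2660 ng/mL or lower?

Need 2ⁿ ≥ 186, so n ≥ log(186)/log(2) = 7.54.
Minimum whole steps: n = 8.

8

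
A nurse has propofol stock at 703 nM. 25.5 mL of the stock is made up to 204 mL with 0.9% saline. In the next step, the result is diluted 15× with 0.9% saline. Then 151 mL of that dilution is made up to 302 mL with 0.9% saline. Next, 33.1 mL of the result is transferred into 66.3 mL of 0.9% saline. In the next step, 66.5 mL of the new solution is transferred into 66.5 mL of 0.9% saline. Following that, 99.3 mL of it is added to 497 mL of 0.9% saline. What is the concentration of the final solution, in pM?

Overall dilution factor = 8 × 15 × 2 × 3.003 × 2 × 6.005 = 8656.
703 nM / 8656 = 0.0812 nM = 81.2 pM.

81.2 pM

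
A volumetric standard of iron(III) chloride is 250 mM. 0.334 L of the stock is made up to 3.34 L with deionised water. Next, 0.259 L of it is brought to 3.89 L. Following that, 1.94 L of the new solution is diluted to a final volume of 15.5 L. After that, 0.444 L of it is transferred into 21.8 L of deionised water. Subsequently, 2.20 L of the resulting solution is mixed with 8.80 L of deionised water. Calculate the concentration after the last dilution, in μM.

Overall dilution factor = 10 × 15.02 × 7.990 × 50.10 × 5 = 3.01 × 10⁵.
250 mM / 3.01 × 10⁵ = 8.32 × 10⁻⁴ mM = 0.832 μM.

0.832 μM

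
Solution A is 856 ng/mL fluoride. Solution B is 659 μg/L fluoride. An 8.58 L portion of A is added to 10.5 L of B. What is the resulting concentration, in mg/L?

0.748 mg/L

C_B = 659 μg/L = 659 ng/mL.
C_mix = (C_A·V_A + C_B·V_B)/(V_A + V_B) = (856×8.58 + 659×10.5) / 19.08 = 748 ng/mL = 0.748 mg/L.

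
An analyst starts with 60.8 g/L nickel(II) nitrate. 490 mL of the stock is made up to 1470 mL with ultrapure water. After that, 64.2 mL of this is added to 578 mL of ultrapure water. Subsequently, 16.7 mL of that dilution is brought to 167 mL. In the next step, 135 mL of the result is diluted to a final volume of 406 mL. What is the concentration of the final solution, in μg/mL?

Overall dilution factor = 3 × 10.00 × 10 × 3.007 = 903.
60.8 g/L / 903 = 0.0674 g/L = 67.4 μg/mL.

67.4 μg/mL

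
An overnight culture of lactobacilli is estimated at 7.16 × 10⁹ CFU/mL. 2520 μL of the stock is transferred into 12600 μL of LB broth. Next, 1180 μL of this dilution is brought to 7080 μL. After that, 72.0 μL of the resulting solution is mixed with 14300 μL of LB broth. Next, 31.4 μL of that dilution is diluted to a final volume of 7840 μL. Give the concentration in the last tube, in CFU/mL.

Overall dilution factor = 6 × 6 × 199.6 × 249.7 = 1.79 × 10⁶.
7.16 × 10⁹ CFU/mL / 1.79 × 10⁶ = 3990 CFU/mL.

3990 CFU/mL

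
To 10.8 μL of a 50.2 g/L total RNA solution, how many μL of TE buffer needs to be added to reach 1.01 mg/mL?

526 μL

1.01 mg/mL = 1.01 g/L.
V₂ = C₁V₁/C₂ = 50.2 × 10.8 / 1.01 = 537 μL.
Diluent to add = V₂ − V₁ = 537 − 10.8 = 526 μL.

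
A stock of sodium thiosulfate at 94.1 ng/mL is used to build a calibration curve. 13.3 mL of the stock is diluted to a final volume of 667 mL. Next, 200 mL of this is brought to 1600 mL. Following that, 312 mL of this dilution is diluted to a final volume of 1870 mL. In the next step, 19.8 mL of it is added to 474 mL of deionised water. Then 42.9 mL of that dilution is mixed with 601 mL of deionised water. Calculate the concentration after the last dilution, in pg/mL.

Overall dilution factor = 50.15 × 8 × 5.994 × 24.94 × 15.01 = 9.00 × 10⁵.
94.1 ng/mL / 9.00 × 10⁵ = 1.05 × 10⁻⁴ ng/mL = 0.105 pg/mL.

0.105 pg/mL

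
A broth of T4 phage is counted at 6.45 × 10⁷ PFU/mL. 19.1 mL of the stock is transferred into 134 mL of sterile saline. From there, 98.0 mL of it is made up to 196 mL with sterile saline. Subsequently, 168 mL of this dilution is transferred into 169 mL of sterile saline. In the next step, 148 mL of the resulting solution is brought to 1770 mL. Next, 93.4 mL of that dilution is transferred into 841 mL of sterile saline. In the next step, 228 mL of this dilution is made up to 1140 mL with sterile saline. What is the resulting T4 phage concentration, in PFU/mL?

Overall dilution factor = 8.016 × 2 × 2.006 × 11.96 × 10.00 × 5 = 1.92 × 10⁴.
6.45 × 10⁷ PFU/mL / 1.92 × 10⁴ = 3350 PFU/mL.

3350 PFU/mL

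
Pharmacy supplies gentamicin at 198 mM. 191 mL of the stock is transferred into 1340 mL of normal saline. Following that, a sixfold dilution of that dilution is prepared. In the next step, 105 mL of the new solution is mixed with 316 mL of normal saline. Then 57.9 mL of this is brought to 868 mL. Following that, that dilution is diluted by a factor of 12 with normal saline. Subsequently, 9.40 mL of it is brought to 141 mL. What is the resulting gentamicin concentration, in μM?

0.381 μM

Overall dilution factor = 8.016 × 6 × 4.010 × 14.99 × 12 × 15 = 5.20 × 10⁵.
198 mM / 5.20 × 10⁵ = 3.81 × 10⁻⁴ mM = 0.381 μM.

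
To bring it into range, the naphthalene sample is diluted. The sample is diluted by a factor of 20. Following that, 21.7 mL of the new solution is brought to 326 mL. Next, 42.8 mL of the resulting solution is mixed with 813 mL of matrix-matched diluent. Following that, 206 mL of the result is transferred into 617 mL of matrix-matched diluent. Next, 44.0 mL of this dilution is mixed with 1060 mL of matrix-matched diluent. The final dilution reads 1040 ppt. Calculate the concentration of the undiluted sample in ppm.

626 ppm

Overall dilution factor = 20 × 15.02 × 20.00 × 3.995 × 25.09 = 6.02 × 10⁵.
Original = 1040 ppt × 6.02 × 10⁵ = 6.26 × 10⁸ ppt = 626 ppm.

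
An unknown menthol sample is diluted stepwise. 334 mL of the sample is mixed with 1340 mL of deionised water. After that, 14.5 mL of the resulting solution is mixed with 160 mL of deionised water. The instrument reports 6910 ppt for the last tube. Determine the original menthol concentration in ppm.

Overall dilution factor = 5.012 × 12.03 = 60.3.
Original = 6910 ppt × 60.3 = 4.17 × 10⁵ ppt = 0.417 ppm.

0.417 ppm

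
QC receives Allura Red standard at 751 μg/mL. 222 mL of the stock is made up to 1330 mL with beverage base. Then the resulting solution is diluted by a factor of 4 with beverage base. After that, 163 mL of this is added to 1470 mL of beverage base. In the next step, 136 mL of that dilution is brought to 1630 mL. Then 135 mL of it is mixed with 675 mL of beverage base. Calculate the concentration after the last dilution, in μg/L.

43.5 μg/L

Overall dilution factor = 5.991 × 4 × 10.02 × 11.99 × 6 = 1.73 × 10⁴.
751 μg/mL / 1.73 × 10⁴ = 0.0435 μg/mL = 43.5 μg/L.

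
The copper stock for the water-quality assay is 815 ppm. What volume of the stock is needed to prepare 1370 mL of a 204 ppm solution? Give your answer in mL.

V₁ = C₂V₂/C₁ = 204 × 1370 / 815 = 343 mL.

343 mL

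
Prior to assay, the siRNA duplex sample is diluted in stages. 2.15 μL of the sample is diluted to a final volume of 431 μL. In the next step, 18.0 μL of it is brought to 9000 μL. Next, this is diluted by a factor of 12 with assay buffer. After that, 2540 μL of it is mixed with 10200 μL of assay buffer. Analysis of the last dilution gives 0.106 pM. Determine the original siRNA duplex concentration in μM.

Overall dilution factor = 200.5 × 500 × 12 × 5.016 = 6.03 × 10⁶.
Original = 0.106 pM × 6.03 × 10⁶ = 6.39 × 10⁵ pM = 0.639 μM.

0.639 μM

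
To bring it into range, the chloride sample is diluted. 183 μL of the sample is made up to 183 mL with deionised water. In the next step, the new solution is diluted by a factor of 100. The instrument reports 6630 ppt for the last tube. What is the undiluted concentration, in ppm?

Overall dilution factor = 1000 × 100 = 1.00 × 10⁵.
Original = 6630 ppt × 1.00 × 10⁵ = 6.63 × 10⁸ ppt = 663 ppm.

663 ppm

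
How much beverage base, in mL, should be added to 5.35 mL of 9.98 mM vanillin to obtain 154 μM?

341 mL

154 μM = 0.154 mM.
V₂ = C₁V₁/C₂ = 9.98 × 5.35 / 0.154 = 347 mL.
Diluent to add = V₂ − V₁ = 347 − 5.35 = 341 mL.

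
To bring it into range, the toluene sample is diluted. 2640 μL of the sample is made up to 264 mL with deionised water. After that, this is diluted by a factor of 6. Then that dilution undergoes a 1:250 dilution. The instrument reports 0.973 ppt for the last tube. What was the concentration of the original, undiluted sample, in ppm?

Overall dilution factor = 100 × 6 × 250 = 1.50 × 10⁵.
Original = 0.973 ppt × 1.50 × 10⁵ = 1.46 × 10⁵ ppt = 0.146 ppm.

0.146 ppm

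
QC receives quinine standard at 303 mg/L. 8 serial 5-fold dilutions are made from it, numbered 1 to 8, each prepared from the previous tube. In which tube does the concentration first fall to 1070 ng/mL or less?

Tube n has concentration 303 mg/L / 5ⁿ.
Need 5ⁿ ≥ 303 mg/L / 1070 ng/mL = 283, so n ≥ 3.51.
First such tube: n = 4.

tube 4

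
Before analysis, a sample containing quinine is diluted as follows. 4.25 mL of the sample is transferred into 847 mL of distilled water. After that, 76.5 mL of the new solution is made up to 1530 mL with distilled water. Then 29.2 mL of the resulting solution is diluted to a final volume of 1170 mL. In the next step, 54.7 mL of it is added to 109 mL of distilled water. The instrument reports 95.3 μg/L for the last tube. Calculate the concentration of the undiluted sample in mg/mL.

45.8 mg/mL

Overall dilution factor = 200.3 × 20 × 40.07 × 2.993 = 4.80 × 10⁵.
Original = 95.3 μg/L × 4.80 × 10⁵ = 4.58 × 10⁷ μg/L = 45.8 mg/mL.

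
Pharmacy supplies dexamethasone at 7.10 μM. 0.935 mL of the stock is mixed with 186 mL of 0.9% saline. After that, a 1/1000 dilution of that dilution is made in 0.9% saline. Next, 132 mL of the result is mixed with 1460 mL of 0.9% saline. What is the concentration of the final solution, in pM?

2.94 pM

Overall dilution factor = 199.9 × 1000 × 12.06 = 2.41 × 10⁶.
7.10 μM / 2.41 × 10⁶ = 2.94 × 10⁻⁶ μM = 2.94 pM.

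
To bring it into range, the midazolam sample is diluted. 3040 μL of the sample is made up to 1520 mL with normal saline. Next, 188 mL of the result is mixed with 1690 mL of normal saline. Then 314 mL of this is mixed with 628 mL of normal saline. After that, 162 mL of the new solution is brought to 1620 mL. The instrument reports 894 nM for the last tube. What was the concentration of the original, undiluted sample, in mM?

134 mM

Overall dilution factor = 500 × 9.989 × 3 × 10 = 1.50 × 10⁵.
Original = 894 nM × 1.50 × 10⁵ = 1.34 × 10⁸ nM = 134 mM.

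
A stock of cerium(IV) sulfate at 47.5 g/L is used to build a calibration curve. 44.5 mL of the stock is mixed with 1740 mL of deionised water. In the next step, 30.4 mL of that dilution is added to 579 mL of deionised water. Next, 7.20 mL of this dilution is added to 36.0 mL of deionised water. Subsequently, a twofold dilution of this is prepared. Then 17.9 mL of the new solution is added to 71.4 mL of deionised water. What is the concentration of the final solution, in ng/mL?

987 ng/mL

Overall dilution factor = 40.10 × 20.05 × 6 × 2 × 4.989 = 4.81 × 10⁴.
47.5 g/L / 4.81 × 10⁴ = 9.87 × 10⁻⁴ g/L = 987 ng/mL.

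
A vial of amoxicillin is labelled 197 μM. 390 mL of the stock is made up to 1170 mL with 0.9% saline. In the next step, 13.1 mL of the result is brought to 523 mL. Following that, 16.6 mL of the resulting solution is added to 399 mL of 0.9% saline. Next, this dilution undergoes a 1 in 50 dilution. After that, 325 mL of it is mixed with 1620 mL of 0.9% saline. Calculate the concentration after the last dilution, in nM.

Overall dilution factor = 3 × 39.92 × 25.04 × 50 × 5.985 = 8.97 × 10⁵.
197 μM / 8.97 × 10⁵ = 2.20 × 10⁻⁴ μM = 0.220 nM.

0.220 nM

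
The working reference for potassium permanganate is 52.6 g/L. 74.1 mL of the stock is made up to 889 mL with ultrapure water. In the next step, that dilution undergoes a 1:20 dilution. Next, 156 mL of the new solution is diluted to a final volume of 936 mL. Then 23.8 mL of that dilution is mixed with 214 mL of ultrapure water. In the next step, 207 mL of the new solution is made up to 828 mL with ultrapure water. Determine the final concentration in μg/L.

Overall dilution factor = 12.00 × 20 × 6 × 9.992 × 4 = 5.75 × 10⁴.
52.6 g/L / 5.75 × 10⁴ = 9.14 × 10⁻⁴ g/L = 914 μg/L.

914 μg/L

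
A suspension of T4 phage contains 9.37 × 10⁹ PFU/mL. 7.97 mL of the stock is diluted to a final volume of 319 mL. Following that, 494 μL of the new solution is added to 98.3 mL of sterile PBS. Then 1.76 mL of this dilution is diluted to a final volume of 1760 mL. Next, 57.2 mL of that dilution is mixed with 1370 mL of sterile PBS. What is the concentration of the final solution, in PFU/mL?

46.9 PFU/mL

Overall dilution factor = 40.03 × 200.0 × 1000 × 24.95 = 2.00 × 10⁸.
9.37 × 10⁹ PFU/mL / 2.00 × 10⁸ = 46.9 PFU/mL.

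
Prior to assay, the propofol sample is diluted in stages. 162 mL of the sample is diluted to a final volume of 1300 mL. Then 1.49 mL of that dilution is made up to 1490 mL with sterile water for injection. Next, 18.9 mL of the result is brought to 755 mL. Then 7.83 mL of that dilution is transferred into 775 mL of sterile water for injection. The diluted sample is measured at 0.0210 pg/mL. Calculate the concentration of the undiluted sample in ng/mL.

Overall dilution factor = 8.025 × 1000 × 39.95 × 99.98 = 3.20 × 10⁷.
Original = 0.0210 pg/mL × 3.20 × 10⁷ = 6.73 × 10⁵ pg/mL = 673 ng/mL.

673 ng/mL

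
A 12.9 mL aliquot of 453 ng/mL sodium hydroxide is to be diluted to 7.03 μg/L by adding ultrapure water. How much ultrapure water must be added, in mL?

818 mL

7.03 μg/L = 7.03 ng/mL.
V₂ = C₁V₁/C₂ = 453 × 12.9 / 7.03 = 831 mL.
Diluent to add = V₂ − V₁ = 831 − 12.9 = 818 mL.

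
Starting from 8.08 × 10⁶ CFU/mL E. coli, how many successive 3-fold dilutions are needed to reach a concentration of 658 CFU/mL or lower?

9

Need 3ⁿ ≥ 1.23 × 10⁴, so n ≥ log(1.23 × 10⁴)/log(3) = 8.57.
Minimum whole steps: n = 9.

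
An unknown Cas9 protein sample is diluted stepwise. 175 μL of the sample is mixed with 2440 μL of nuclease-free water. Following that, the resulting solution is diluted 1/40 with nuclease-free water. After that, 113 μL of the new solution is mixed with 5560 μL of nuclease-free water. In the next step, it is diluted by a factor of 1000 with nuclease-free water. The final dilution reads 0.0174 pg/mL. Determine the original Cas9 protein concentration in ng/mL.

522 ng/mL

Overall dilution factor = 14.94 × 40 × 50.20 × 1000 = 3.00 × 10⁷.
Original = 0.0174 pg/mL × 3.00 × 10⁷ = 5.22 × 10⁵ pg/mL = 522 ng/mL.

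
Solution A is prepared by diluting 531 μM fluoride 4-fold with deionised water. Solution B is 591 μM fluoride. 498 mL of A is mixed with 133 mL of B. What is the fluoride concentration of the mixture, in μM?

229 μM

C_A = 531 μM / 4 = 133 μM.
C_mix = (C_A·V_A + C_B·V_B)/(V_A + V_B) = (133×498 + 591×133) / 631.0 = 229 μM.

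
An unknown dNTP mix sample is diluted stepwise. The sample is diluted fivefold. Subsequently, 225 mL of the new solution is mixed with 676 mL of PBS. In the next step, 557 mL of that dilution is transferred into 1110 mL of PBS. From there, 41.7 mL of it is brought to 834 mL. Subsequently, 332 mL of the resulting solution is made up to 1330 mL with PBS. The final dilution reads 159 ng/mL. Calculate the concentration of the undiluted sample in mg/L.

Overall dilution factor = 5 × 4.004 × 2.993 × 20 × 4.006 = 4801.
Original = 159 ng/mL × 4801 = 7.63 × 10⁵ ng/mL = 763 mg/L.

763 mg/L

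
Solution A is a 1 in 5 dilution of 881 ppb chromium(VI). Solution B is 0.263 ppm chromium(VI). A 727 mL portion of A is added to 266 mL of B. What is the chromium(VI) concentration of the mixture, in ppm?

0.199 ppm

C_A = 881 ppb / 5 = 176 ppb.
C_B = 0.263 ppm = 263 ppb.
C_mix = (C_A·V_A + C_B·V_B)/(V_A + V_B) = (176×727 + 263×266) / 993.0 = 199 ppb = 0.199 ppm.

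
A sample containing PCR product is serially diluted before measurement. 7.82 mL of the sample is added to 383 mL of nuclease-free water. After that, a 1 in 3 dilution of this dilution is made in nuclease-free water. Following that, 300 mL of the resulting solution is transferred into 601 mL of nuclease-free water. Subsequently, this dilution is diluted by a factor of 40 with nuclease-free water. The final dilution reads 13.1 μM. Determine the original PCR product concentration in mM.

236 mM

Overall dilution factor = 49.98 × 3 × 3.003 × 40 = 1.80 × 10⁴.
Original = 13.1 μM × 1.80 × 10⁴ = 2.36 × 10⁵ μM = 236 mM.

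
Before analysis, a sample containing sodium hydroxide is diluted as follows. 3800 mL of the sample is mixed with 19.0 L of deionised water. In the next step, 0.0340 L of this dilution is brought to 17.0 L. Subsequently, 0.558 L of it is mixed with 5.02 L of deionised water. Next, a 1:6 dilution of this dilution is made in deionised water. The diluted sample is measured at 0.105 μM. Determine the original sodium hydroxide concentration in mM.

18.9 mM

Overall dilution factor = 6 × 500 × 9.996 × 6 = 1.80 × 10⁵.
Original = 0.105 μM × 1.80 × 10⁵ = 1.89 × 10⁴ μM = 18.9 mM.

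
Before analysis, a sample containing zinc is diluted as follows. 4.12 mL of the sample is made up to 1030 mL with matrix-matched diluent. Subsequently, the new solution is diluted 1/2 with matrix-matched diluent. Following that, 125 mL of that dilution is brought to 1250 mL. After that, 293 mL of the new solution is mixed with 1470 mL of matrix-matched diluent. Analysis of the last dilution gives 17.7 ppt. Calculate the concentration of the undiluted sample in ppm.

0.533 ppm

Overall dilution factor = 250 × 2 × 10 × 6.017 = 3.01 × 10⁴.
Original = 17.7 ppt × 3.01 × 10⁴ = 5.33 × 10⁵ ppt = 0.533 ppm.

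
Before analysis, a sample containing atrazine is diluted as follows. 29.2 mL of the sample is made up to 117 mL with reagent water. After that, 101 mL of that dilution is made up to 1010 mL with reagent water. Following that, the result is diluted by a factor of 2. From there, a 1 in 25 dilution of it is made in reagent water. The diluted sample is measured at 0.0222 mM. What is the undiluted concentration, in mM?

Overall dilution factor = 4.007 × 10 × 2 × 25 = 2003.
Original = 0.0222 mM × 2003 = 44.5 mM.

44.5 mM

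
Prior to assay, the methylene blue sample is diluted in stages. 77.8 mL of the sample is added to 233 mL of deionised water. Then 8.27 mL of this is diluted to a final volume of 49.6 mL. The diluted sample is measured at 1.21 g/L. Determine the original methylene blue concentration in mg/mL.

29.0 mg/mL

Overall dilution factor = 3.995 × 5.998 = 24.0.
Original = 1.21 g/L × 24.0 = 29.0 g/L = 29.0 mg/mL.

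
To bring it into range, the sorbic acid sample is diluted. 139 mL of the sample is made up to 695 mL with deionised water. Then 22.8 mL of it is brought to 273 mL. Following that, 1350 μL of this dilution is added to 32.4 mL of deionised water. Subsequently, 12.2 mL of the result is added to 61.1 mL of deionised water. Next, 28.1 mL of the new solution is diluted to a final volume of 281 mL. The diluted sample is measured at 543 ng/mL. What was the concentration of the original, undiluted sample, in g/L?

Overall dilution factor = 5 × 11.97 × 25 × 6.008 × 10 = 8.99 × 10⁴.
Original = 543 ng/mL × 8.99 × 10⁴ = 4.88 × 10⁷ ng/mL = 48.8 g/L.

48.8 g/L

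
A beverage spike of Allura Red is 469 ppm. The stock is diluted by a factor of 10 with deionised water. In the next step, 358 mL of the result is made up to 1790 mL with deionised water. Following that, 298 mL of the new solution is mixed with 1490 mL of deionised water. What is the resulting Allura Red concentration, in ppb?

1560 ppb

Overall dilution factor = 10 × 5 × 6 = 300.
469 ppm / 300 = 1.56 ppm = 1560 ppb.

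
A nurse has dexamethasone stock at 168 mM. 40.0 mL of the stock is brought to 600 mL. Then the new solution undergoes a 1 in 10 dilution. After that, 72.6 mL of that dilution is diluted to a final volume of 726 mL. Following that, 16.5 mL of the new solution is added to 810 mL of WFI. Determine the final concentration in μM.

Overall dilution factor = 15 × 10 × 10 × 50.09 = 7.51 × 10⁴.
168 mM / 7.51 × 10⁴ = 2.24 × 10⁻³ mM = 2.24 μM.

2.24 μM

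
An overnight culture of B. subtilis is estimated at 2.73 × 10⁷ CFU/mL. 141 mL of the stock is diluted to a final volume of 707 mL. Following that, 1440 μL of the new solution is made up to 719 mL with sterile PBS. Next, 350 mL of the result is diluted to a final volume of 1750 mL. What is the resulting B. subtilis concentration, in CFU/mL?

2180 CFU/mL

Overall dilution factor = 5.014 × 499.3 × 5 = 1.25 × 10⁴.
2.73 × 10⁷ CFU/mL / 1.25 × 10⁴ = 2180 CFU/mL.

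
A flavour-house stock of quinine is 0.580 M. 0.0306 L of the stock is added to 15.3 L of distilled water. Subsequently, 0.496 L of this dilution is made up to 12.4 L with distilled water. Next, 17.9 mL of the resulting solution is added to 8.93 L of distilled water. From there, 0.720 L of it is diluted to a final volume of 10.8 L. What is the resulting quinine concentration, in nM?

Overall dilution factor = 501 × 25 × 499.9 × 15 = 9.39 × 10⁷.
0.580 M / 9.39 × 10⁷ = 6.18 × 10⁻⁹ M = 6.18 nM.

6.18 nM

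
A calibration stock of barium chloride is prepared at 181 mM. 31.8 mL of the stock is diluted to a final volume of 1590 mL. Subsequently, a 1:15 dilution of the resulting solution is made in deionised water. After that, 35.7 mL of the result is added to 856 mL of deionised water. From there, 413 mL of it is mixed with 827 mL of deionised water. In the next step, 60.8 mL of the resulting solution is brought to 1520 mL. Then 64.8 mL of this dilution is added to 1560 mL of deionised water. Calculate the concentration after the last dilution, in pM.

5130 pM

Overall dilution factor = 50 × 15 × 24.98 × 3.002 × 25 × 25.07 = 3.53 × 10⁷.
181 mM / 3.53 × 10⁷ = 5.13 × 10⁻⁶ mM = 5130 pM.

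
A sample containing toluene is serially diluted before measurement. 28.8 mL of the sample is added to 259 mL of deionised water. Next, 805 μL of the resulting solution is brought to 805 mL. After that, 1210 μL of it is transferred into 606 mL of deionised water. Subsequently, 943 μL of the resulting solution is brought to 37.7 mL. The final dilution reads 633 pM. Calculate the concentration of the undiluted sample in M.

Overall dilution factor = 9.993 × 1000 × 501.8 × 39.98 = 2.00 × 10⁸.
Original = 633 pM × 2.00 × 10⁸ = 1.27 × 10¹¹ pM = 0.127 M.

0.127 M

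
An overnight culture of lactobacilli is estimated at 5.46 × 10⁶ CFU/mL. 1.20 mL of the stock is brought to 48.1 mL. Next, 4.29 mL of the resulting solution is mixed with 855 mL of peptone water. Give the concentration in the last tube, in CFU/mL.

Overall dilution factor = 40.08 × 200.3 = 8029.
5.46 × 10⁶ CFU/mL / 8029 = 680 CFU/mL.

680 CFU/mL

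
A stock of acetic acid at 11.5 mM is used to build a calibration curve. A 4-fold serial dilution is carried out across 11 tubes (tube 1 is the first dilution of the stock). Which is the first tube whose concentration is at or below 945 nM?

Tube n has concentration 11.5 mM / 4ⁿ.
Need 4ⁿ ≥ 11.5 mM / 945 nM = 1.22 × 10⁴, so n ≥ 6.79.
First such tube: n = 7.

tube 7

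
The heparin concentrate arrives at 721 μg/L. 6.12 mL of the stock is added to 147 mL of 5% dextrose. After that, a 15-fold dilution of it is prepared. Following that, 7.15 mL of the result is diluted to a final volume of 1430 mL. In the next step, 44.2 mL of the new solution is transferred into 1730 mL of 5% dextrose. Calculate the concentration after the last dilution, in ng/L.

Overall dilution factor = 25.02 × 15 × 200 × 40.14 = 3.01 × 10⁶.
721 μg/L / 3.01 × 10⁶ = 2.39 × 10⁻⁴ μg/L = 0.239 ng/L.

0.239 ng/L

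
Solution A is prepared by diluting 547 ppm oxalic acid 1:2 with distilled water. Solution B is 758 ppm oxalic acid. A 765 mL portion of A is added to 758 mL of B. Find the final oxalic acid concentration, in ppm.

C_A = 547 ppm / 2 = 274 ppm.
C_mix = (C_A·V_A + C_B·V_B)/(V_A + V_B) = (274×765 + 758×758) / 1523 = 515 ppm.

515 ppm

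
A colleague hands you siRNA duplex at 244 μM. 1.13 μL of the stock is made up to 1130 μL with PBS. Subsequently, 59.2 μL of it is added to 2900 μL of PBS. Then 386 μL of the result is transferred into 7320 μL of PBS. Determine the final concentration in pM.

Overall dilution factor = 1000 × 49.99 × 19.96 = 9.98 × 10⁵.
244 μM / 9.98 × 10⁵ = 2.45 × 10⁻⁴ μM = 245 pM.

245 pM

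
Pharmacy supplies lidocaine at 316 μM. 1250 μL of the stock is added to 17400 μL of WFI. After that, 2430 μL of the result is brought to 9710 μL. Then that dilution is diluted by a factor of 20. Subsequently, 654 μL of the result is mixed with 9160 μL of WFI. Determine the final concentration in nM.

Overall dilution factor = 14.92 × 3.996 × 20 × 15.01 = 1.79 × 10⁴.
316 μM / 1.79 × 10⁴ = 0.0177 μM = 17.7 nM.

17.7 nM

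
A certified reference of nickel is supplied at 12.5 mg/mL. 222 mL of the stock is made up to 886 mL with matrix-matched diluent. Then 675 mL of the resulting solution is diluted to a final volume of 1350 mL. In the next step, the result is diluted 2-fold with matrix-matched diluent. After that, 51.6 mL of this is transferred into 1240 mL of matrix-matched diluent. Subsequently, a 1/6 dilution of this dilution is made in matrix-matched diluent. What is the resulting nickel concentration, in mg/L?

5.21 mg/L

Overall dilution factor = 3.991 × 2 × 2 × 25.03 × 6 = 2398.
12.5 mg/mL / 2398 = 5.21 × 10⁻³ mg/mL = 5.21 mg/L.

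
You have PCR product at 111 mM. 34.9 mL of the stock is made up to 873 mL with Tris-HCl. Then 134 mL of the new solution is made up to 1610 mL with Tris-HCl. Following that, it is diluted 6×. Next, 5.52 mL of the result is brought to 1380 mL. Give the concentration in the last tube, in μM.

Overall dilution factor = 25.01 × 12.01 × 6 × 250 = 4.51 × 10⁵.
111 mM / 4.51 × 10⁵ = 2.46 × 10⁻⁴ mM = 0.246 μM.

0.246 μM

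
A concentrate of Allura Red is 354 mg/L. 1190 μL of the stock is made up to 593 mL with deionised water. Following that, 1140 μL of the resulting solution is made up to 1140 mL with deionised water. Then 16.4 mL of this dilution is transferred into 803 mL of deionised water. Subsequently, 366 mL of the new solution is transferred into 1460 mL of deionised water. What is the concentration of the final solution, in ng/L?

2.85 ng/L

Overall dilution factor = 498.3 × 1000 × 49.96 × 4.989 = 1.24 × 10⁸.
354 mg/L / 1.24 × 10⁸ = 2.85 × 10⁻⁶ mg/L = 2.85 ng/L.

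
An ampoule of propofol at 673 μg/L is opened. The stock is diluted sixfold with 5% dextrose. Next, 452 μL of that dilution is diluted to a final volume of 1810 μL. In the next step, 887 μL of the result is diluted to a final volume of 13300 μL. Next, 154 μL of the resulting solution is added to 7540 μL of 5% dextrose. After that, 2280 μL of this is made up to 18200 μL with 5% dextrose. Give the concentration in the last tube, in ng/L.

4.68 ng/L

Overall dilution factor = 6 × 4.004 × 14.99 × 49.96 × 7.982 = 1.44 × 10⁵.
673 μg/L / 1.44 × 10⁵ = 4.68 × 10⁻³ μg/L = 4.68 ng/L.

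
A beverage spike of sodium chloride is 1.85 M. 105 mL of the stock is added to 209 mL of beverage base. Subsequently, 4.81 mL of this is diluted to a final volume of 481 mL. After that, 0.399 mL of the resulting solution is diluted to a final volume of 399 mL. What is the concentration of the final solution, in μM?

6.19 μM

Overall dilution factor = 2.990 × 100 × 1000 = 2.99 × 10⁵.
1.85 M / 2.99 × 10⁵ = 6.19 × 10⁻⁶ M = 6.19 μM.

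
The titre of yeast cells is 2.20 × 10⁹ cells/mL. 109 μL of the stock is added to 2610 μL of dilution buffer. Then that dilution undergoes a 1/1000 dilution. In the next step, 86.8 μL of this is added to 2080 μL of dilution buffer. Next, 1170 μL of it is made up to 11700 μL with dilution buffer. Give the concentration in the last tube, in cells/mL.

Overall dilution factor = 24.94 × 1000 × 24.96 × 10 = 6.23 × 10⁶.
2.20 × 10⁹ cells/mL / 6.23 × 10⁶ = 353 cells/mL.

353 cells/mL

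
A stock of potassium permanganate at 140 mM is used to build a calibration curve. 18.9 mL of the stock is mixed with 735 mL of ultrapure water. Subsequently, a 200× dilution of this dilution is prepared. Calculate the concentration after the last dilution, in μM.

Overall dilution factor = 39.89 × 200 = 7978.
140 mM / 7978 = 0.0175 mM = 17.5 μM.

17.5 μM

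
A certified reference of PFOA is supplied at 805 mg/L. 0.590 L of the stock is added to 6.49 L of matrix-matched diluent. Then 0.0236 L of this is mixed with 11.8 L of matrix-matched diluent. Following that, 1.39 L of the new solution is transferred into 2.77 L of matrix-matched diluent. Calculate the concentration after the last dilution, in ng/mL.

Overall dilution factor = 12 × 501 × 2.993 = 1.80 × 10⁴.
805 mg/L / 1.80 × 10⁴ = 0.0447 mg/L = 44.7 ng/mL.

44.7 ng/mL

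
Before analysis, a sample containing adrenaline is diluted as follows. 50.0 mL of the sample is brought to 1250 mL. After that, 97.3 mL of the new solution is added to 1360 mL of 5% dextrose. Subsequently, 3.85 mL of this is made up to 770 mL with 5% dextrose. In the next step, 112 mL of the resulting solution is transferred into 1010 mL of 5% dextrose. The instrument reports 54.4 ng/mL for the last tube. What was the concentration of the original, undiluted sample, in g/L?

40.8 g/L

Overall dilution factor = 25 × 14.98 × 200 × 10.02 = 7.50 × 10⁵.
Original = 54.4 ng/mL × 7.50 × 10⁵ = 4.08 × 10⁷ ng/mL = 40.8 g/L.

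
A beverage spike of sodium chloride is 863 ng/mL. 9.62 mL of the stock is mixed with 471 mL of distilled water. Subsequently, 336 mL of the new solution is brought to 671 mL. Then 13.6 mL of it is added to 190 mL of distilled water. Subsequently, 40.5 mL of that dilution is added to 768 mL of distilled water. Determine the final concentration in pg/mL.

28.9 pg/mL

Overall dilution factor = 49.96 × 1.997 × 14.97 × 19.96 = 2.98 × 10⁴.
863 ng/mL / 2.98 × 10⁴ = 0.0289 ng/mL = 28.9 pg/mL.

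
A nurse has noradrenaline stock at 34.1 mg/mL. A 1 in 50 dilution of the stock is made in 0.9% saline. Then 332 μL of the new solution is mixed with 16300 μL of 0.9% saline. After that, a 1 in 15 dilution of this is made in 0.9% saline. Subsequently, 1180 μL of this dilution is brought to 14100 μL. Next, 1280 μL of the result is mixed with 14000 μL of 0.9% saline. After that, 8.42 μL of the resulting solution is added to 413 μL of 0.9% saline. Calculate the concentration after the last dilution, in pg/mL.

Overall dilution factor = 50 × 50.10 × 15 × 11.95 × 11.94 × 50.05 = 2.68 × 10⁸.
34.1 mg/mL / 2.68 × 10⁸ = 1.27 × 10⁻⁷ mg/mL = 127 pg/mL.

127 pg/mL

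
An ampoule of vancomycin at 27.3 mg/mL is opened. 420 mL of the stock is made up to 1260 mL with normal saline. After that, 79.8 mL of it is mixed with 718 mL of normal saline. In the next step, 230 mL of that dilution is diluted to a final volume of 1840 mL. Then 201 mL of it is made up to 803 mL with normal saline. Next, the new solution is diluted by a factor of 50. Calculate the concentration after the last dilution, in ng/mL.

570 ng/mL

Overall dilution factor = 3 × 9.997 × 8 × 3.995 × 50 = 4.79 × 10⁴.
27.3 mg/mL / 4.79 × 10⁴ = 5.70 × 10⁻⁴ mg/mL = 570 ng/mL.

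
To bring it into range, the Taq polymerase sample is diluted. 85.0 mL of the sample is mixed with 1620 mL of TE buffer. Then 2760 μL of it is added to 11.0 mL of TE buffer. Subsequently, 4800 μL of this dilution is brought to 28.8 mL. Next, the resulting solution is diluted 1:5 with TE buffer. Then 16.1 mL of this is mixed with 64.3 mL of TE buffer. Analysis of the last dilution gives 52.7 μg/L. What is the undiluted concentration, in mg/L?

790 mg/L

Overall dilution factor = 20.06 × 4.986 × 6 × 5 × 4.994 = 1.50 × 10⁴.
Original = 52.7 μg/L × 1.50 × 10⁴ = 7.90 × 10⁵ μg/L = 790 mg/L.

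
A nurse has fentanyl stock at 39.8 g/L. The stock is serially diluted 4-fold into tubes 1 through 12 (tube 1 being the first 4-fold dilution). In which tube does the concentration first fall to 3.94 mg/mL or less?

tube 2

Tube n has concentration 39.8 g/L / 4ⁿ.
Need 4ⁿ ≥ 39.8 g/L / 3.94 mg/mL = 10.1, so n ≥ 1.67.
First such tube: n = 2.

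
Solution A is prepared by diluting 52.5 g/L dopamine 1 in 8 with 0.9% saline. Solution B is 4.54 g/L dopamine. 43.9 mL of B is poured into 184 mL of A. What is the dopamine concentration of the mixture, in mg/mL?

C_A = 52.5 g/L / 8 = 6.56 g/L.
C_mix = (C_A·V_A + C_B·V_B)/(V_A + V_B) = (6.56×184 + 4.54×43.9) / 227.9 = 6.17 g/L = 6.17 mg/mL.

6.17 mg/mL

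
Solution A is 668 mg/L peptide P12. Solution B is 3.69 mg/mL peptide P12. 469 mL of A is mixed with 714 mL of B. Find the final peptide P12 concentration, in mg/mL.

C_B = 3.69 mg/mL = 3690 mg/L.
C_mix = (C_A·V_A + C_B·V_B)/(V_A + V_B) = (668×469 + 3690×714) / 1183 = 2492 mg/L = 2.49 mg/mL.

2.49 mg/mL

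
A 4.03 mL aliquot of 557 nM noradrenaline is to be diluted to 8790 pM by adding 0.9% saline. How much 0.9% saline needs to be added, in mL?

8790 pM = 8.79 nM.
V₂ = C₁V₁/C₂ = 557 × 4.03 / 8.79 = 255 mL.
Diluent to add = V₂ − V₁ = 255 − 4.03 = 251 mL.

251 mL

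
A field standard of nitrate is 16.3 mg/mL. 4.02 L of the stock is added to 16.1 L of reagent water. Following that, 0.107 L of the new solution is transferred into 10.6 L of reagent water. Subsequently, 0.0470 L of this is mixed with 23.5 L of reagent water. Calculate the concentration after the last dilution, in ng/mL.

65.0 ng/mL

Overall dilution factor = 5.005 × 100.1 × 501 = 2.51 × 10⁵.
16.3 mg/mL / 2.51 × 10⁵ = 6.50 × 10⁻⁵ mg/mL = 65.0 ng/mL.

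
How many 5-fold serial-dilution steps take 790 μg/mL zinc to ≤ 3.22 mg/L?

4

Need 5ⁿ ≥ 245, so n ≥ log(245)/log(5) = 3.42.
Minimum whole steps: n = 4.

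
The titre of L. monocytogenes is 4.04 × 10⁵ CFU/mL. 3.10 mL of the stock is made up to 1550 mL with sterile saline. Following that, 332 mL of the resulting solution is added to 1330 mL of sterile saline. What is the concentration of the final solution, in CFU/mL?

Overall dilution factor = 500 × 5.006 = 2503.
4.04 × 10⁵ CFU/mL / 2503 = 161 CFU/mL.

161 CFU/mL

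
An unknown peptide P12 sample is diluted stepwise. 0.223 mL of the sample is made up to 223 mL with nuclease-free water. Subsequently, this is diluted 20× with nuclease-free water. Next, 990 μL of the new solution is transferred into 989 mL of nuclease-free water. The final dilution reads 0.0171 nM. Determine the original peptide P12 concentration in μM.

342 μM

Overall dilution factor = 1000 × 20 × 1000.0 = 2.00 × 10⁷.
Original = 0.0171 nM × 2.00 × 10⁷ = 3.42 × 10⁵ nM = 342 μM.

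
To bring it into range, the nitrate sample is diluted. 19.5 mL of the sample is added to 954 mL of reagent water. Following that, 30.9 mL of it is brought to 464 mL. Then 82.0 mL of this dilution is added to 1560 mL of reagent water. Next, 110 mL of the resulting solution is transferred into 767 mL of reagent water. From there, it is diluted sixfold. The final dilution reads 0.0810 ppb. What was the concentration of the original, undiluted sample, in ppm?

58.2 ppm

Overall dilution factor = 49.92 × 15.02 × 20.02 × 7.973 × 6 = 7.18 × 10⁵.
Original = 0.0810 ppb × 7.18 × 10⁵ = 5.82 × 10⁴ ppb = 58.2 ppm.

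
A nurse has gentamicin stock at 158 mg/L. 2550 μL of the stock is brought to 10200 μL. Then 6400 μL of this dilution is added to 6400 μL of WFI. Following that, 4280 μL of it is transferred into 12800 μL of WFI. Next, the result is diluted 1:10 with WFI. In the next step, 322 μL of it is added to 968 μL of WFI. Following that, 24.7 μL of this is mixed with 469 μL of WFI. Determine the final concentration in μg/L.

Overall dilution factor = 4 × 2 × 3.991 × 10 × 4.006 × 19.99 = 2.56 × 10⁴.
158 mg/L / 2.56 × 10⁴ = 6.18 × 10⁻³ mg/L = 6.18 μg/L.

6.18 μg/L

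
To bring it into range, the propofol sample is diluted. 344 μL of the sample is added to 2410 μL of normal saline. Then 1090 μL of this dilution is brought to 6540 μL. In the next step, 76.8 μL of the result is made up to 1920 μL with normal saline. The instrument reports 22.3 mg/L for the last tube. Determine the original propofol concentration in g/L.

Overall dilution factor = 8.006 × 6 × 25 = 1201.
Original = 22.3 mg/L × 1201 = 2.68 × 10⁴ mg/L = 26.8 g/L.

26.8 g/L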